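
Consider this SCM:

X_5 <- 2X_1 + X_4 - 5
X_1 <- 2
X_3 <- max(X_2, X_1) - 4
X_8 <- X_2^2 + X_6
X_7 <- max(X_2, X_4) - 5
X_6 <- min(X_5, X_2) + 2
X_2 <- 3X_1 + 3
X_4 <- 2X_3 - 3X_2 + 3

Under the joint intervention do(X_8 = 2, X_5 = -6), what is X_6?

Under do(X_8 = 2, X_5 = -6), each intervened variable's structural equation is replaced by its fixed value.
X_2 = 3X_1 + 3  [with X_1=2]  = 9
X_6 = min(X_5, X_2) + 2  [with X_5=-6, X_2=9]  = -4

-4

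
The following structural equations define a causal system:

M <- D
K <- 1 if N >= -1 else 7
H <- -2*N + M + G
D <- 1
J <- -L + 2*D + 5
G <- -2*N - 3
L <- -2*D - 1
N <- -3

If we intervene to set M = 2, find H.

Intervening sets M = 2 and removes its equation (M <- D).
G = -2*N - 3  [with N=-3]  = 3
H = -2*N + M + G  [with N=-3, M=2, G=3]  = 11

11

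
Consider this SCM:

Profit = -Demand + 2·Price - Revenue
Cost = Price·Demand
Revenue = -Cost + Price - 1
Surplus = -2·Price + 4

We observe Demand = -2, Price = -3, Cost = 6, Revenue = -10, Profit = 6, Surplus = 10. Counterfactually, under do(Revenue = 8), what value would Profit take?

Intervening sets Revenue = 8 and removes its equation (Revenue = -Cost + Price - 1).
Profit = -Demand + 2·Price - Revenue  [with Demand=-2, Price=-3, Revenue=8]  = -12

-12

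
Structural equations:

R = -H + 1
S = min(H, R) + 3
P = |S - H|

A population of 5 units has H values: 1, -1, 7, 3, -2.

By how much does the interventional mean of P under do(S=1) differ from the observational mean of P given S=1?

Under do(S=1), S's equation is replaced by S=1 for every unit. Per-unit P: 0, 2, 6, 2, 3. Mean = 2.6.
E[P|S=1] averages over only the 2 units with S=1 (H = 3, -2): P = 2, 3, mean 2.5.
Difference = 2.6 − 2.5 = 0.1.

0.1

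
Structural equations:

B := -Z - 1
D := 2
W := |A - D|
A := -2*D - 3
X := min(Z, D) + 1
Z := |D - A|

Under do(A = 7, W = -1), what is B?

-6

Setting A = 7, W = -1 by intervention discards those variables' equations.
Z = |D - A|  [with D=2, A=7]  = 5
B = -Z - 1  [with Z=5]  = -6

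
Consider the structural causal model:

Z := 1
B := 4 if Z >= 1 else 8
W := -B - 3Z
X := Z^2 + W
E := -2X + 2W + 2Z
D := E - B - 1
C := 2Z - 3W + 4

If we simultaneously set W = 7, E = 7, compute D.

Setting W = 7, E = 7 by intervention discards those variables' equations.
B = 4 if Z >= 1 else 8  [with Z=1]  = 4
D = E - B - 1  [with E=7, B=4]  = 2

2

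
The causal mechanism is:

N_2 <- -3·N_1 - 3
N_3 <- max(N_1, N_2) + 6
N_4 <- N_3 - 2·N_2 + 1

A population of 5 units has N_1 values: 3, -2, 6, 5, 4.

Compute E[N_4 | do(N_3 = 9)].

Under do(N_3=9), N_3's equation is replaced by N_3=9 for every unit. Per-unit N_4: 34, 4, 52, 46, 40. Mean = 35.2.

35.2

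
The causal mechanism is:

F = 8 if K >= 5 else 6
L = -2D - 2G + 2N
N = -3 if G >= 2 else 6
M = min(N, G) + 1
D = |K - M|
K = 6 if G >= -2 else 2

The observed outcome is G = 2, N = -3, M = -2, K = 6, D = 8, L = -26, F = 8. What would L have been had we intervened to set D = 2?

-14

The intervention breaks the incoming arrows to D: D = |K - M| no longer applies, and D = 2.
N = -3 if G >= 2 else 6  [with G=2]  = -3
L = -2D - 2G + 2N  [with D=2, G=2, N=-3]  = -14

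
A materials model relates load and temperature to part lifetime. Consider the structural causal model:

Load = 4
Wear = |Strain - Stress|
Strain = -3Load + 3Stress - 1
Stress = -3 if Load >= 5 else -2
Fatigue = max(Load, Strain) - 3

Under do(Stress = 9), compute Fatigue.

do(Stress=9) replaces the equation Stress = -3 if Load >= 5 else -2 with the constant Stress = 9.
Strain = -3Load + 3Stress - 1  [with Load=4, Stress=9]  = 14
Fatigue = max(Load, Strain) - 3  [with Load=4, Strain=14]  = 11

11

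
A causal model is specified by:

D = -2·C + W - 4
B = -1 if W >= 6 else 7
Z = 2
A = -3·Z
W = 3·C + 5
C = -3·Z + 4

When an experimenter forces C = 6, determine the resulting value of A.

Under do(C=6), the mechanism C = -3·Z + 4 is discarded; C is fixed at 6.
No directed path runs from C to A, so A keeps its natural value.
A = -3·Z  [with Z=2]  = -6

-6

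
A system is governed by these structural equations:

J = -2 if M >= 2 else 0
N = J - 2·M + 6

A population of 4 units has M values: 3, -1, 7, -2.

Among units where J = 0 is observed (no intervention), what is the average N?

9

Observing J=0 restricts to units where J's equation naturally yields 0: M ∈ {-1, -2}. In that subpopulation N = 8, 10, mean 9.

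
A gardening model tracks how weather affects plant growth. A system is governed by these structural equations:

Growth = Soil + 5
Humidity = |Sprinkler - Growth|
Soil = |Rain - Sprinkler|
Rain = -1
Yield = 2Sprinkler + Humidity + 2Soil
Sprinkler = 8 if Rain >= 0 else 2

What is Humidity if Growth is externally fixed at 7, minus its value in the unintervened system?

Intervening sets Growth = 7 and removes its equation (Growth = Soil + 5).
Sprinkler = 8 if Rain >= 0 else 2  [with Rain=-1]  = 2
Humidity = |Sprinkler - Growth|  [with Sprinkler=2, Growth=7]  = 5
Without intervention: Sprinkler = 8 if Rain >= 0 else 2  [with Rain=-1]  = 2; Soil = |Rain - Sprinkler|  [with Rain=-1, Sprinkler=2]  = 3; Growth = Soil + 5  [with Soil=3]  = 8; Humidity = |Sprinkler - Growth|  [with Sprinkler=2, Growth=8]  = 6.
Change = 5 − 6 = -1.

-1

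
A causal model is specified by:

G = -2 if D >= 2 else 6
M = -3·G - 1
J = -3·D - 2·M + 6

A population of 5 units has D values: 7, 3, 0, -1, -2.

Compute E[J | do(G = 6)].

39.8

The intervention sets G=6 in all 5 units regardless of D. Recomputing J per unit gives 23, 35, 44, 47, 50; average 39.8.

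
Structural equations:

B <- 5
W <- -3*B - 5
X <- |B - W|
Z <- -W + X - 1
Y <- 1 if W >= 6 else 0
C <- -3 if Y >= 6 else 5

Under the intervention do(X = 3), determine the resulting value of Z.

The intervention breaks the incoming arrows to X: X <- |B - W| no longer applies, and X = 3.
W = -3*B - 5  [with B=5]  = -20
Z = -W + X - 1  [with W=-20, X=3]  = 22

22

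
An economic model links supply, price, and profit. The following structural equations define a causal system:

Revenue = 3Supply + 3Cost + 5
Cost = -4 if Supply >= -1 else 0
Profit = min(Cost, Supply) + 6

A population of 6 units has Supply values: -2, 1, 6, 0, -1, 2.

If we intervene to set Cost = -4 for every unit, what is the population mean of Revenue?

-4

Under do(Cost=-4), Cost's equation is replaced by Cost=-4 for every unit. Per-unit Revenue: -13, -4, 11, -7, -10, -1. Mean = -4.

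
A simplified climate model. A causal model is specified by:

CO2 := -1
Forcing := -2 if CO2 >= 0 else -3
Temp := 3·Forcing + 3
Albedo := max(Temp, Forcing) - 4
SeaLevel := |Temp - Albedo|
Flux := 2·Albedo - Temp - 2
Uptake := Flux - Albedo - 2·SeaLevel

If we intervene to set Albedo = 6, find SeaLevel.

Intervening sets Albedo = 6 and removes its equation (Albedo := max(Temp, Forcing) - 4).
Forcing = -2 if CO2 >= 0 else -3  [with CO2=-1]  = -3
Temp = 3·Forcing + 3  [with Forcing=-3]  = -6
SeaLevel = |Temp - Albedo|  [with Temp=-6, Albedo=6]  = 12

12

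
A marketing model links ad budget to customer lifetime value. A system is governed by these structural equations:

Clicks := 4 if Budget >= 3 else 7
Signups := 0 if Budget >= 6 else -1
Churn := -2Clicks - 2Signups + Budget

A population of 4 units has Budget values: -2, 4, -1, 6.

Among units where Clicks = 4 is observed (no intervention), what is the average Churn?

-2

Conditioning on Clicks=4 selects the 2 unit(s) with Budget ∈ {4, 6}. Their Churn values: -2, -2. Mean = -2.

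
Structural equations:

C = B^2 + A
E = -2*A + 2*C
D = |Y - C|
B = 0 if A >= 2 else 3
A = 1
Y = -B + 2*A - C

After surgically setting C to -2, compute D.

do(C=-2) replaces the equation C = B^2 + A with the constant C = -2.
B = 0 if A >= 2 else 3  [with A=1]  = 3
Y = -B + 2*A - C  [with B=3, A=1, C=-2]  = 1
D = |Y - C|  [with Y=1, C=-2]  = 3

3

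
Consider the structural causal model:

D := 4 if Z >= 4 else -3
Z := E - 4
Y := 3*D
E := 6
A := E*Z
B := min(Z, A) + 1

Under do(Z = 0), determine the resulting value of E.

Under do(Z=0), the mechanism Z := E - 4 is discarded; Z is fixed at 0.
E is not downstream of the intervention, so its value is determined by the original equations.

6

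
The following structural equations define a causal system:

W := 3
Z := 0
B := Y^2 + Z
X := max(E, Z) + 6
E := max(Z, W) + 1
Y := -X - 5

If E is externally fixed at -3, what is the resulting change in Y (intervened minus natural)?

do(E=-3) replaces the equation E := max(Z, W) + 1 with the constant E = -3.
X = max(E, Z) + 6  [with E=-3, Z=0]  = 6
Y = -X - 5  [with X=6]  = -11
Without intervention: E = max(Z, W) + 1  [with Z=0, W=3]  = 4; X = max(E, Z) + 6  [with E=4, Z=0]  = 10; Y = -X - 5  [with X=10]  = -15.
Change = -11 − (-15) = 4.

4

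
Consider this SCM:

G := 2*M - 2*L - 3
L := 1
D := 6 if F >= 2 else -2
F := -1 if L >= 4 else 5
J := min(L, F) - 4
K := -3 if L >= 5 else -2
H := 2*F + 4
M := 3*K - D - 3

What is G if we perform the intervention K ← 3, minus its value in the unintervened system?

30

The intervention breaks the incoming arrows to K: K := -3 if L >= 5 else -2 no longer applies, and K = 3.
F = -1 if L >= 4 else 5  [with L=1]  = 5
D = 6 if F >= 2 else -2  [with F=5]  = 6
M = 3*K - D - 3  [with K=3, D=6]  = 0
G = 2*M - 2*L - 3  [with M=0, L=1]  = -5
Without intervention: F = -1 if L >= 4 else 5  [with L=1]  = 5; K = -3 if L >= 5 else -2  [with L=1]  = -2; D = 6 if F >= 2 else -2  [with F=5]  = 6; M = 3*K - D - 3  [with K=-2, D=6]  = -15; G = 2*M - 2*L - 3  [with M=-15, L=1]  = -35.
Change = -5 − (-35) = 30.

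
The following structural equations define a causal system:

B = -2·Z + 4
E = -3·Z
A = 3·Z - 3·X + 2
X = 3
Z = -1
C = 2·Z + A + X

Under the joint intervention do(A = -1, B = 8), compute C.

0

Setting A = -1, B = 8 by intervention discards those variables' equations.
C = 2·Z + A + X  [with Z=-1, A=-1, X=3]  = 0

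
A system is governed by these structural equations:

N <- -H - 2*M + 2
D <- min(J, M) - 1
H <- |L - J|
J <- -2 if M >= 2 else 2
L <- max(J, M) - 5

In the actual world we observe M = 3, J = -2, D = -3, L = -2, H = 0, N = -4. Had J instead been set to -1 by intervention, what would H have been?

1

do(J=-1) replaces the equation J <- -2 if M >= 2 else 2 with the constant J = -1.
L = max(J, M) - 5  [with J=-1, M=3]  = -2
H = |L - J|  [with L=-2, J=-1]  = 1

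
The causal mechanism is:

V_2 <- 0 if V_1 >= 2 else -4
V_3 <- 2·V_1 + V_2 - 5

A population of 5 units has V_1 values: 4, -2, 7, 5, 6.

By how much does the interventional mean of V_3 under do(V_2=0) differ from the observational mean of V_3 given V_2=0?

do(V_2=0) breaks V_2's dependence on V_1. With V_2=0 fixed, V_3 across the units is 3, -9, 9, 5, 7, mean 3.
E[V_3|V_2=0] averages over only the 4 units with V_2=0 (V_1 = 4, 7, 5, 6): V_3 = 3, 9, 5, 7, mean 6.
Difference = 3 − 6 = -3.

-3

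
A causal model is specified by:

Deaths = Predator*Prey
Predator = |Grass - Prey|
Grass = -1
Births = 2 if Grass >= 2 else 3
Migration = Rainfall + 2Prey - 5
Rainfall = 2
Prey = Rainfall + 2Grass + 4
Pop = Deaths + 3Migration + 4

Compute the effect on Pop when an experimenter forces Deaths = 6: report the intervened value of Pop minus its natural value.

-14

Intervening sets Deaths = 6 and removes its equation (Deaths = Predator*Prey).
Prey = Rainfall + 2Grass + 4  [with Rainfall=2, Grass=-1]  = 4
Migration = Rainfall + 2Prey - 5  [with Rainfall=2, Prey=4]  = 5
Pop = Deaths + 3Migration + 4  [with Deaths=6, Migration=5]  = 25
Without intervention: Prey = Rainfall + 2Grass + 4  [with Rainfall=2, Grass=-1]  = 4; Predator = |Grass - Prey|  [with Grass=-1, Prey=4]  = 5; Deaths = Predator*Prey  [with Predator=5, Prey=4]  = 20; Migration = Rainfall + 2Prey - 5  [with Rainfall=2, Prey=4]  = 5; Pop = Deaths + 3Migration + 4  [with Deaths=20, Migration=5]  = 39.
Change = 25 − 39 = -14.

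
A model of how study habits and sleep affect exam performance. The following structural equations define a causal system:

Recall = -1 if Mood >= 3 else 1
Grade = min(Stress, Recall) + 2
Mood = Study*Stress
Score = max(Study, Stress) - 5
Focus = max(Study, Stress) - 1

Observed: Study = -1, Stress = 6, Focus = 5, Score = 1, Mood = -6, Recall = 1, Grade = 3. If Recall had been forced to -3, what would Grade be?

Intervening sets Recall = -3 and removes its equation (Recall = -1 if Mood >= 3 else 1).
Grade = min(Stress, Recall) + 2  [with Stress=6, Recall=-3]  = -1

-1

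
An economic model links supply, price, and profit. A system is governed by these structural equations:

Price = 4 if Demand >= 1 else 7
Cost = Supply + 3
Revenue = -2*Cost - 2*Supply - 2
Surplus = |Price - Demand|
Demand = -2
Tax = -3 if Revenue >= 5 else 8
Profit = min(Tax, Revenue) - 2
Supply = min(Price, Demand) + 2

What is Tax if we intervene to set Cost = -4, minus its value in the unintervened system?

-11

Under do(Cost=-4), the mechanism Cost = Supply + 3 is discarded; Cost is fixed at -4.
Price = 4 if Demand >= 1 else 7  [with Demand=-2]  = 7
Supply = min(Price, Demand) + 2  [with Price=7, Demand=-2]  = 0
Revenue = -2*Cost - 2*Supply - 2  [with Cost=-4, Supply=0]  = 6
Tax = -3 if Revenue >= 5 else 8  [with Revenue=6]  = -3
Without intervention: Price = 4 if Demand >= 1 else 7  [with Demand=-2]  = 7; Supply = min(Price, Demand) + 2  [with Price=7, Demand=-2]  = 0; Cost = Supply + 3  [with Supply=0]  = 3; Revenue = -2*Cost - 2*Supply - 2  [with Cost=3, Supply=0]  = -8; Tax = -3 if Revenue >= 5 else 8  [with Revenue=-8]  = 8.
Change = -3 − 8 = -11.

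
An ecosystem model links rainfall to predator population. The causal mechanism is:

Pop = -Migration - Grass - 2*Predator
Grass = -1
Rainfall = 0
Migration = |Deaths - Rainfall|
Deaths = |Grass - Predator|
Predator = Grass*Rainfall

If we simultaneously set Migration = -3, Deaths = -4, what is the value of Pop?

Setting Migration = -3, Deaths = -4 by intervention discards those variables' equations.
Predator = Grass*Rainfall  [with Grass=-1, Rainfall=0]  = 0
Pop = -Migration - Grass - 2*Predator  [with Migration=-3, Grass=-1, Predator=0]  = 4

4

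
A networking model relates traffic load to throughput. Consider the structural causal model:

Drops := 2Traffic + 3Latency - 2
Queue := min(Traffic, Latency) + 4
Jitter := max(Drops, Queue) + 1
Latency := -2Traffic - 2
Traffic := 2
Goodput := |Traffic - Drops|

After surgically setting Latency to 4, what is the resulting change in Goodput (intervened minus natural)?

Under do(Latency=4), the mechanism Latency := -2Traffic - 2 is discarded; Latency is fixed at 4.
Drops = 2Traffic + 3Latency - 2  [with Traffic=2, Latency=4]  = 14
Goodput = |Traffic - Drops|  [with Traffic=2, Drops=14]  = 12
Without intervention: Latency = -2Traffic - 2  [with Traffic=2]  = -6; Drops = 2Traffic + 3Latency - 2  [with Traffic=2, Latency=-6]  = -16; Goodput = |Traffic - Drops|  [with Traffic=2, Drops=-16]  = 18.
Change = 12 − 18 = -6.

-6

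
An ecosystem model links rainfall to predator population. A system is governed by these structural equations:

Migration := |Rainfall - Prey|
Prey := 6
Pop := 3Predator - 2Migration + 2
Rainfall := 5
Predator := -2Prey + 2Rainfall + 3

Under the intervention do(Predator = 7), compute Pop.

21

do(Predator=7) replaces the equation Predator := -2Prey + 2Rainfall + 3 with the constant Predator = 7.
Migration = |Rainfall - Prey|  [with Rainfall=5, Prey=6]  = 1
Pop = 3Predator - 2Migration + 2  [with Predator=7, Migration=1]  = 21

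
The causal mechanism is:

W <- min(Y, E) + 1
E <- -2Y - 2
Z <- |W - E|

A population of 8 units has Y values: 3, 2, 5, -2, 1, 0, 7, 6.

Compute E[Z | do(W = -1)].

The intervention sets W=-1 in all 8 units regardless of Y. Recomputing Z per unit gives 7, 5, 11, 3, 3, 1, 15, 13; average 7.25.

7.25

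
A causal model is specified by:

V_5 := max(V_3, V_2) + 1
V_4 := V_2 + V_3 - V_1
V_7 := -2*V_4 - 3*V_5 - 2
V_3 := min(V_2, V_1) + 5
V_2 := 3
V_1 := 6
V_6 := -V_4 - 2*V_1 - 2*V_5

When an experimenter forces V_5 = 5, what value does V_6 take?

-27

The intervention breaks the incoming arrows to V_5: V_5 := max(V_3, V_2) + 1 no longer applies, and V_5 = 5.
V_3 = min(V_2, V_1) + 5  [with V_2=3, V_1=6]  = 8
V_4 = V_2 + V_3 - V_1  [with V_2=3, V_3=8, V_1=6]  = 5
V_6 = -V_4 - 2*V_1 - 2*V_5  [with V_4=5, V_1=6, V_5=5]  = -27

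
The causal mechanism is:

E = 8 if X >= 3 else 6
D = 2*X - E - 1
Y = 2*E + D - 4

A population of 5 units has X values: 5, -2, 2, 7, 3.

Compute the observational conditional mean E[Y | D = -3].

7

E[Y|D=-3] averages over only the 2 units with D=-3 (X = 2, 3): Y = 5, 9, mean 7.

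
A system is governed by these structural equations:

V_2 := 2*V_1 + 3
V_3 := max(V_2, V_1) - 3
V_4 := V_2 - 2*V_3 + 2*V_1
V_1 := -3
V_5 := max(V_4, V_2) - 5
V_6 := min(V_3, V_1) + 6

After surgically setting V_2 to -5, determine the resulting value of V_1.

-3

Under do(V_2=-5), the mechanism V_2 := 2*V_1 + 3 is discarded; V_2 is fixed at -5.
V_1 is not downstream of the intervention, so its value is determined by the original equations.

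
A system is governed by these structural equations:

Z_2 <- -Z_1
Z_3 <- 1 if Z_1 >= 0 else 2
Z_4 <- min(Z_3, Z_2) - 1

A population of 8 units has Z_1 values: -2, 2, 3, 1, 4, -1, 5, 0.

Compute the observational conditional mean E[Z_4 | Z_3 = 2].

0.5

Conditioning on Z_3=2 selects the 2 unit(s) with Z_1 ∈ {-2, -1}. Their Z_4 values: 1, 0. Mean = 0.5.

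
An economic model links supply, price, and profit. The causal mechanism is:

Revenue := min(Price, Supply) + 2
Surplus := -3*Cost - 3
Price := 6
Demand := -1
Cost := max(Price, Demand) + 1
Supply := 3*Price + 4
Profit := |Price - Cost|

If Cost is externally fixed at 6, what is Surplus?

The intervention breaks the incoming arrows to Cost: Cost := max(Price, Demand) + 1 no longer applies, and Cost = 6.
Surplus = -3*Cost - 3  [with Cost=6]  = -21

-21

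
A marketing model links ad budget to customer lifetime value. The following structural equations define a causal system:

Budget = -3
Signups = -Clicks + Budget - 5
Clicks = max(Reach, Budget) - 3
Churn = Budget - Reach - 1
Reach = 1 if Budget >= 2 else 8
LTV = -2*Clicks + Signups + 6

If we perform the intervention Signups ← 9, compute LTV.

5

Under do(Signups=9), the mechanism Signups = -Clicks + Budget - 5 is discarded; Signups is fixed at 9.
Reach = 1 if Budget >= 2 else 8  [with Budget=-3]  = 8
Clicks = max(Reach, Budget) - 3  [with Reach=8, Budget=-3]  = 5
LTV = -2*Clicks + Signups + 6  [with Clicks=5, Signups=9]  = 5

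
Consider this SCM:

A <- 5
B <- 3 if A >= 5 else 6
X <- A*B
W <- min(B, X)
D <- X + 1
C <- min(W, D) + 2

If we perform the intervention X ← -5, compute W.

The intervention breaks the incoming arrows to X: X <- A*B no longer applies, and X = -5.
B = 3 if A >= 5 else 6  [with A=5]  = 3
W = min(B, X)  [with B=3, X=-5]  = -5

-5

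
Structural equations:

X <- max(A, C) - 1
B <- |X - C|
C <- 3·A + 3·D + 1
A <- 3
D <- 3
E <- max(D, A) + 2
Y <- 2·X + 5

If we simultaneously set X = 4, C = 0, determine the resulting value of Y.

13

The joint intervention fixes X = 4, C = 0, removing each variable's own equation.
Y = 2·X + 5  [with X=4]  = 13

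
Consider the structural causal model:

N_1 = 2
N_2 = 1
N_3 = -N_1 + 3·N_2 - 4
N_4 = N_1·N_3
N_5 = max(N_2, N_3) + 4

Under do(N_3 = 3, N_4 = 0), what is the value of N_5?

7

Setting N_3 = 3, N_4 = 0 by intervention discards those variables' equations.
N_5 = max(N_2, N_3) + 4  [with N_2=1, N_3=3]  = 7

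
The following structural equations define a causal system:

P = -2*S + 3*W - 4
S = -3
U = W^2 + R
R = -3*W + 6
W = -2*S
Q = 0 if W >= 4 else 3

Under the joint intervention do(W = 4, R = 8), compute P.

The joint intervention fixes W = 4, R = 8, removing each variable's own equation.
P = -2*S + 3*W - 4  [with S=-3, W=4]  = 14

14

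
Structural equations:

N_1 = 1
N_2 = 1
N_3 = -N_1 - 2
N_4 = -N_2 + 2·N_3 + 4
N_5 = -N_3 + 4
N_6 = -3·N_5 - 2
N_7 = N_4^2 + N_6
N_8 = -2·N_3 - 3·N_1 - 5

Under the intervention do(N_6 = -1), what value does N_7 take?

Intervening sets N_6 = -1 and removes its equation (N_6 = -3·N_5 - 2).
N_3 = -N_1 - 2  [with N_1=1]  = -3
N_4 = -N_2 + 2·N_3 + 4  [with N_2=1, N_3=-3]  = -3
N_7 = N_4^2 + N_6  [with N_4=-3, N_6=-1]  = 8

8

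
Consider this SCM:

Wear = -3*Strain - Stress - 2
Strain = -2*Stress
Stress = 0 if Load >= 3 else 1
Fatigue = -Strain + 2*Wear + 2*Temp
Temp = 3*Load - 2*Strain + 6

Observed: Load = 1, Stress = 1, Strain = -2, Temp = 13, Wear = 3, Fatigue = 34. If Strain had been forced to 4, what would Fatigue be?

-32

The intervention breaks the incoming arrows to Strain: Strain = -2*Stress no longer applies, and Strain = 4.
Stress = 0 if Load >= 3 else 1  [with Load=1]  = 1
Temp = 3*Load - 2*Strain + 6  [with Load=1, Strain=4]  = 1
Wear = -3*Strain - Stress - 2  [with Strain=4, Stress=1]  = -15
Fatigue = -Strain + 2*Wear + 2*Temp  [with Strain=4, Wear=-15, Temp=1]  = -32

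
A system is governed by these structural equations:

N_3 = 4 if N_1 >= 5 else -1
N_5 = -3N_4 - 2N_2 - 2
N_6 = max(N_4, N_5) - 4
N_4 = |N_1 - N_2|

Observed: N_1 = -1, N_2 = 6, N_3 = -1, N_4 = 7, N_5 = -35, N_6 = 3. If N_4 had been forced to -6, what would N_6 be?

Under do(N_4=-6), the mechanism N_4 = |N_1 - N_2| is discarded; N_4 is fixed at -6.
N_5 = -3N_4 - 2N_2 - 2  [with N_4=-6, N_2=6]  = 4
N_6 = max(N_4, N_5) - 4  [with N_4=-6, N_5=4]  = 0

0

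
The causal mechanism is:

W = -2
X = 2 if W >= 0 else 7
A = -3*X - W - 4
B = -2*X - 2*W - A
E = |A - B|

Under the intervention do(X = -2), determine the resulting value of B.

Under do(X=-2), the mechanism X = 2 if W >= 0 else 7 is discarded; X is fixed at -2.
A = -3*X - W - 4  [with X=-2, W=-2]  = 4
B = -2*X - 2*W - A  [with X=-2, W=-2, A=4]  = 4

4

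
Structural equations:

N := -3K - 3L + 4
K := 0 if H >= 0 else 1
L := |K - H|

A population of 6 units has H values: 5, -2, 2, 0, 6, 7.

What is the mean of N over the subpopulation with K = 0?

-8

E[N|K=0] averages over only the 5 units with K=0 (H = 5, 2, 0, 6, 7): N = -11, -2, 4, -14, -17, mean -8.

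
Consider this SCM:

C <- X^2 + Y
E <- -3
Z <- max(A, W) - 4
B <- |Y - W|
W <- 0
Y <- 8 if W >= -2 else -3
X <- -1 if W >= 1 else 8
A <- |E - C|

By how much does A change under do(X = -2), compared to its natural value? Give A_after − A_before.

-60

The intervention breaks the incoming arrows to X: X <- -1 if W >= 1 else 8 no longer applies, and X = -2.
Y = 8 if W >= -2 else -3  [with W=0]  = 8
C = X^2 + Y  [with X=-2, Y=8]  = 12
A = |E - C|  [with E=-3, C=12]  = 15
Without intervention: X = -1 if W >= 1 else 8  [with W=0]  = 8; Y = 8 if W >= -2 else -3  [with W=0]  = 8; C = X^2 + Y  [with X=8, Y=8]  = 72; A = |E - C|  [with E=-3, C=72]  = 75.
Change = 15 − 75 = -60.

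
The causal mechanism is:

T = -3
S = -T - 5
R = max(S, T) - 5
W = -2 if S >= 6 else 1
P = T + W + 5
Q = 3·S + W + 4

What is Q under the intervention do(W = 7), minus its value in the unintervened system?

Under do(W=7), the mechanism W = -2 if S >= 6 else 1 is discarded; W is fixed at 7.
S = -T - 5  [with T=-3]  = -2
Q = 3·S + W + 4  [with S=-2, W=7]  = 5
Without intervention: S = -T - 5  [with T=-3]  = -2; W = -2 if S >= 6 else 1  [with S=-2]  = 1; Q = 3·S + W + 4  [with S=-2, W=1]  = -1.
Change = 5 − (-1) = 6.

6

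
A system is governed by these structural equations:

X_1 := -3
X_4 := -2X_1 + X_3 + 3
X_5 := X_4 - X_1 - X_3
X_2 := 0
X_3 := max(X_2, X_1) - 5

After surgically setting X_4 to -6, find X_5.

2

Intervening sets X_4 = -6 and removes its equation (X_4 := -2X_1 + X_3 + 3).
X_3 = max(X_2, X_1) - 5  [with X_2=0, X_1=-3]  = -5
X_5 = X_4 - X_1 - X_3  [with X_4=-6, X_1=-3, X_3=-5]  = 2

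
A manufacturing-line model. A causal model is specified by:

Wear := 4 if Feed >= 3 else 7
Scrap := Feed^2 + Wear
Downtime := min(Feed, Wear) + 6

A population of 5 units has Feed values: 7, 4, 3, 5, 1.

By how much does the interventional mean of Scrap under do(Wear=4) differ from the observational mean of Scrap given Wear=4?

The intervention sets Wear=4 in all 5 units regardless of Feed. Recomputing Scrap per unit gives 53, 20, 13, 29, 5; average 24.
E[Scrap|Wear=4] averages over only the 4 units with Wear=4 (Feed = 7, 4, 3, 5): Scrap = 53, 20, 13, 29, mean 28.75.
Difference = 24 − 28.75 = -4.75.

-4.75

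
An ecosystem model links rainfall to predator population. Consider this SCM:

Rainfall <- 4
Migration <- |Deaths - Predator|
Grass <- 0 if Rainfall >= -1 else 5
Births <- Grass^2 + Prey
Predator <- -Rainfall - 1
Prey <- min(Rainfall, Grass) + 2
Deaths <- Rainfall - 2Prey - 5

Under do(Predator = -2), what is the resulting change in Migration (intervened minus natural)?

3

The intervention breaks the incoming arrows to Predator: Predator <- -Rainfall - 1 no longer applies, and Predator = -2.
Grass = 0 if Rainfall >= -1 else 5  [with Rainfall=4]  = 0
Prey = min(Rainfall, Grass) + 2  [with Rainfall=4, Grass=0]  = 2
Deaths = Rainfall - 2Prey - 5  [with Rainfall=4, Prey=2]  = -5
Migration = |Deaths - Predator|  [with Deaths=-5, Predator=-2]  = 3
Without intervention: Grass = 0 if Rainfall >= -1 else 5  [with Rainfall=4]  = 0; Prey = min(Rainfall, Grass) + 2  [with Rainfall=4, Grass=0]  = 2; Predator = -Rainfall - 1  [with Rainfall=4]  = -5; Deaths = Rainfall - 2Prey - 5  [with Rainfall=4, Prey=2]  = -5; Migration = |Deaths - Predator|  [with Deaths=-5, Predator=-5]  = 0.
Change = 3 − 0 = 3.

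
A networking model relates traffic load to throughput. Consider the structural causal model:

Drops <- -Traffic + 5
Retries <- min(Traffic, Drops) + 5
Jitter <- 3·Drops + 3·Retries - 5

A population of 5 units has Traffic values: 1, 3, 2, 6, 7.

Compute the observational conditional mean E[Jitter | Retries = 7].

23.5

E[Jitter|Retries=7] averages over only the 2 units with Retries=7 (Traffic = 3, 2): Jitter = 22, 25, mean 23.5.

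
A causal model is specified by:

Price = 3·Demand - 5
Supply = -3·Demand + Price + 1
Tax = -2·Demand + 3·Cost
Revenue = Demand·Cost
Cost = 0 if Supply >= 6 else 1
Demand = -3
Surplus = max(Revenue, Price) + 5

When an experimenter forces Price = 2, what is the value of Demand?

Under do(Price=2), the mechanism Price = 3·Demand - 5 is discarded; Price is fixed at 2.
Demand is not downstream of the intervention, so its value is determined by the original equations.

-3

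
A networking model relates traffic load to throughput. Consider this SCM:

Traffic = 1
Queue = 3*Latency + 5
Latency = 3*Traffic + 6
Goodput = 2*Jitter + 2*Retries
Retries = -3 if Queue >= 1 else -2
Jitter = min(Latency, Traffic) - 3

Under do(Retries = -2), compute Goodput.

-8

Under do(Retries=-2), the mechanism Retries = -3 if Queue >= 1 else -2 is discarded; Retries is fixed at -2.
Latency = 3*Traffic + 6  [with Traffic=1]  = 9
Jitter = min(Latency, Traffic) - 3  [with Latency=9, Traffic=1]  = -2
Goodput = 2*Jitter + 2*Retries  [with Jitter=-2, Retries=-2]  = -8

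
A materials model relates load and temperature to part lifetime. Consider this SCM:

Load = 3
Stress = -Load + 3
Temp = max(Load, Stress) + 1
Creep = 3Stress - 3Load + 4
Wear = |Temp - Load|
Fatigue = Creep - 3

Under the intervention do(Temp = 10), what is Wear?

do(Temp=10) replaces the equation Temp = max(Load, Stress) + 1 with the constant Temp = 10.
Wear = |Temp - Load|  [with Temp=10, Load=3]  = 7

7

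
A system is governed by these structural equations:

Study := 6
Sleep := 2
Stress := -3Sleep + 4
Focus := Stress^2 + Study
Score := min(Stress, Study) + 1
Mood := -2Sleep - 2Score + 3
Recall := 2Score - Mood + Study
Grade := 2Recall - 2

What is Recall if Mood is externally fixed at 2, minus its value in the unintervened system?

-1

Intervening sets Mood = 2 and removes its equation (Mood := -2Sleep - 2Score + 3).
Stress = -3Sleep + 4  [with Sleep=2]  = -2
Score = min(Stress, Study) + 1  [with Stress=-2, Study=6]  = -1
Recall = 2Score - Mood + Study  [with Score=-1, Mood=2, Study=6]  = 2
Without intervention: Stress = -3Sleep + 4  [with Sleep=2]  = -2; Score = min(Stress, Study) + 1  [with Stress=-2, Study=6]  = -1; Mood = -2Sleep - 2Score + 3  [with Sleep=2, Score=-1]  = 1; Recall = 2Score - Mood + Study  [with Score=-1, Mood=1, Study=6]  = 3.
Change = 2 − 3 = -1.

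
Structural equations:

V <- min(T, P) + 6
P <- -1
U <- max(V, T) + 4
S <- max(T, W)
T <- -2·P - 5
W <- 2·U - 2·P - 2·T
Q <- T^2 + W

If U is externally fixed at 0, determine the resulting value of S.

8

The intervention breaks the incoming arrows to U: U <- max(V, T) + 4 no longer applies, and U = 0.
T = -2·P - 5  [with P=-1]  = -3
W = 2·U - 2·P - 2·T  [with U=0, P=-1, T=-3]  = 8
S = max(T, W)  [with T=-3, W=8]  = 8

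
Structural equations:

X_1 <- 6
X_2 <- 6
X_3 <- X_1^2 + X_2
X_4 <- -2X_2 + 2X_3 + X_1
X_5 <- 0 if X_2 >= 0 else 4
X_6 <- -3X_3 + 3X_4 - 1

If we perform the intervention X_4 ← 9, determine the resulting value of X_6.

Under do(X_4=9), the mechanism X_4 <- -2X_2 + 2X_3 + X_1 is discarded; X_4 is fixed at 9.
X_3 = X_1^2 + X_2  [with X_1=6, X_2=6]  = 42
X_6 = -3X_3 + 3X_4 - 1  [with X_3=42, X_4=9]  = -100

-100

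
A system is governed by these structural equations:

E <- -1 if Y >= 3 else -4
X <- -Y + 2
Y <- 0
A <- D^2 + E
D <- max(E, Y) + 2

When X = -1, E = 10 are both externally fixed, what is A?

The joint intervention fixes X = -1, E = 10, removing each variable's own equation.
D = max(E, Y) + 2  [with E=10, Y=0]  = 12
A = D^2 + E  [with D=12, E=10]  = 154

154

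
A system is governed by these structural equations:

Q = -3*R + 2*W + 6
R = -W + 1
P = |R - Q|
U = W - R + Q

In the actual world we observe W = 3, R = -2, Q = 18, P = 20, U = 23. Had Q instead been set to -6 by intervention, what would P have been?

The intervention breaks the incoming arrows to Q: Q = -3*R + 2*W + 6 no longer applies, and Q = -6.
R = -W + 1  [with W=3]  = -2
P = |R - Q|  [with R=-2, Q=-6]  = 4

4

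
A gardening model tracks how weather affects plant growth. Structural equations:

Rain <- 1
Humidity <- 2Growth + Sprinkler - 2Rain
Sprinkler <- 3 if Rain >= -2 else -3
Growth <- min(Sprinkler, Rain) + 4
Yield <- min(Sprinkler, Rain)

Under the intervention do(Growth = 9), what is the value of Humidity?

The intervention breaks the incoming arrows to Growth: Growth <- min(Sprinkler, Rain) + 4 no longer applies, and Growth = 9.
Sprinkler = 3 if Rain >= -2 else -3  [with Rain=1]  = 3
Humidity = 2Growth + Sprinkler - 2Rain  [with Growth=9, Sprinkler=3, Rain=1]  = 19

19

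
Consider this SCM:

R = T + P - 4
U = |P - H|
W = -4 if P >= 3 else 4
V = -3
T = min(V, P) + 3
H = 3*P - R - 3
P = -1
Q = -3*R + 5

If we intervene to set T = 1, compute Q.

The intervention breaks the incoming arrows to T: T = min(V, P) + 3 no longer applies, and T = 1.
R = T + P - 4  [with T=1, P=-1]  = -4
Q = -3*R + 5  [with R=-4]  = 17

17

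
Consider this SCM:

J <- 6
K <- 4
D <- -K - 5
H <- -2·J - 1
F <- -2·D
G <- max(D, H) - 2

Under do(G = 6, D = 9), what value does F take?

Under do(G = 6, D = 9), each intervened variable's structural equation is replaced by its fixed value.
F = -2·D  [with D=9]  = -18

-18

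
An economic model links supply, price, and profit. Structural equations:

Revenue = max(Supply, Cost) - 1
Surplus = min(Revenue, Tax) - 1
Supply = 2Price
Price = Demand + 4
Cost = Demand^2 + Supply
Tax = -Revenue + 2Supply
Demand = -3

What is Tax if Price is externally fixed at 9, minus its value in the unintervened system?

Under do(Price=9), the mechanism Price = Demand + 4 is discarded; Price is fixed at 9.
Supply = 2Price  [with Price=9]  = 18
Cost = Demand^2 + Supply  [with Demand=-3, Supply=18]  = 27
Revenue = max(Supply, Cost) - 1  [with Supply=18, Cost=27]  = 26
Tax = -Revenue + 2Supply  [with Revenue=26, Supply=18]  = 10
Without intervention: Price = Demand + 4  [with Demand=-3]  = 1; Supply = 2Price  [with Price=1]  = 2; Cost = Demand^2 + Supply  [with Demand=-3, Supply=2]  = 11; Revenue = max(Supply, Cost) - 1  [with Supply=2, Cost=11]  = 10; Tax = -Revenue + 2Supply  [with Revenue=10, Supply=2]  = -6.
Change = 10 − (-6) = 16.

16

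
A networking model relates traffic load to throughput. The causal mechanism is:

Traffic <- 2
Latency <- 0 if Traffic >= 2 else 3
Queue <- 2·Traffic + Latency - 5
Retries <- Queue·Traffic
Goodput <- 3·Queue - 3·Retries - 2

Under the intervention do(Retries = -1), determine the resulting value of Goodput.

Intervening sets Retries = -1 and removes its equation (Retries <- Queue·Traffic).
Latency = 0 if Traffic >= 2 else 3  [with Traffic=2]  = 0
Queue = 2·Traffic + Latency - 5  [with Traffic=2, Latency=0]  = -1
Goodput = 3·Queue - 3·Retries - 2  [with Queue=-1, Retries=-1]  = -2

-2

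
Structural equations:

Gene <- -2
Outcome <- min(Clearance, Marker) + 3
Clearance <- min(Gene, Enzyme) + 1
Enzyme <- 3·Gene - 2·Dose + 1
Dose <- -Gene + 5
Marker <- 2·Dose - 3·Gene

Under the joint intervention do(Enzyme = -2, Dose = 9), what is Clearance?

-1

Setting Enzyme = -2, Dose = 9 by intervention discards those variables' equations.
Clearance = min(Gene, Enzyme) + 1  [with Gene=-2, Enzyme=-2]  = -1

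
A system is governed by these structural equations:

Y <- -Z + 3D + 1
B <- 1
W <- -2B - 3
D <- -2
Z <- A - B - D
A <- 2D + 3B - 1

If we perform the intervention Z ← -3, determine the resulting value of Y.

-2

Intervening sets Z = -3 and removes its equation (Z <- A - B - D).
Y = -Z + 3D + 1  [with Z=-3, D=-2]  = -2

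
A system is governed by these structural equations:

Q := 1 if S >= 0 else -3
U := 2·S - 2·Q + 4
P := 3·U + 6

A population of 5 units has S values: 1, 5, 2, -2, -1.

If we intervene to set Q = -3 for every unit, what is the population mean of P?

42

Under do(Q=-3), Q's equation is replaced by Q=-3 for every unit. Per-unit P: 42, 66, 48, 24, 30. Mean = 42.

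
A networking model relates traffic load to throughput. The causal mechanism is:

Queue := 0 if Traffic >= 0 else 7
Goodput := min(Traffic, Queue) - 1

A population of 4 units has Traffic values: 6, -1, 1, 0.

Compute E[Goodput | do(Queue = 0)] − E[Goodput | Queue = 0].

The intervention sets Queue=0 in all 4 units regardless of Traffic. Recomputing Goodput per unit gives -1, -2, -1, -1; average -1.25.
E[Goodput|Queue=0] averages over only the 3 units with Queue=0 (Traffic = 6, 1, 0): Goodput = -1, -1, -1, mean -1.
Difference = -1.25 − (-1) = -0.25.

-0.25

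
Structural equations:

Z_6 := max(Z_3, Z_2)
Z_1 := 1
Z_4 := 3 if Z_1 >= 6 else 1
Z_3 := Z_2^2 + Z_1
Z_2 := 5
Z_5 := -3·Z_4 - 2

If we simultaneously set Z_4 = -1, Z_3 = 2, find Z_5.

The joint intervention fixes Z_4 = -1, Z_3 = 2, removing each variable's own equation.
Z_5 = -3·Z_4 - 2  [with Z_4=-1]  = 1

1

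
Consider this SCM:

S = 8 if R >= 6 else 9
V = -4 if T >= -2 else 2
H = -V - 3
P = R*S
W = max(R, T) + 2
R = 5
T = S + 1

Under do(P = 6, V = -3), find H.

0

Setting P = 6, V = -3 by intervention discards those variables' equations.
H = -V - 3  [with V=-3]  = 0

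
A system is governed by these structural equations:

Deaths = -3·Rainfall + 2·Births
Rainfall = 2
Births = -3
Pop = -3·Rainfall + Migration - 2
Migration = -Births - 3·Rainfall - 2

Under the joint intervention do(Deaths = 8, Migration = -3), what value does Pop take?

-11

Setting Deaths = 8, Migration = -3 by intervention discards those variables' equations.
Pop = -3·Rainfall + Migration - 2  [with Rainfall=2, Migration=-3]  = -11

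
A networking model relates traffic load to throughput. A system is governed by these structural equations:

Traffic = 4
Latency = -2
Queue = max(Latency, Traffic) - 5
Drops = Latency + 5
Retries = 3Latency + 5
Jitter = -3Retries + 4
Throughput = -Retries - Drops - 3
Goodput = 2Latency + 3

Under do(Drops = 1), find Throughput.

-3

The intervention breaks the incoming arrows to Drops: Drops = Latency + 5 no longer applies, and Drops = 1.
Retries = 3Latency + 5  [with Latency=-2]  = -1
Throughput = -Retries - Drops - 3  [with Retries=-1, Drops=1]  = -3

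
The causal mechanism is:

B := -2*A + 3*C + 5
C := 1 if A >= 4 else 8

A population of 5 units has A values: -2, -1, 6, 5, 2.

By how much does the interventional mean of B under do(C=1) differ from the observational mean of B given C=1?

7

Every unit gets C=1 under the intervention. B values become 12, 10, -4, -2, 4; E[B|do(C=1)] = 4.
Conditioning on C=1 selects the 2 unit(s) with A ∈ {6, 5}. Their B values: -4, -2. Mean = -3.
Difference = 4 − (-3) = 7.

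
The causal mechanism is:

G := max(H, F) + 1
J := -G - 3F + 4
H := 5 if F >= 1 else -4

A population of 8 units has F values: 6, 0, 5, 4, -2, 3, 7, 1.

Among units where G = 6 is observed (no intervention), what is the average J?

-11.75

Observing G=6 restricts to units where G's equation naturally yields 6: F ∈ {5, 4, 3, 1}. In that subpopulation J = -17, -14, -11, -5, mean -11.75.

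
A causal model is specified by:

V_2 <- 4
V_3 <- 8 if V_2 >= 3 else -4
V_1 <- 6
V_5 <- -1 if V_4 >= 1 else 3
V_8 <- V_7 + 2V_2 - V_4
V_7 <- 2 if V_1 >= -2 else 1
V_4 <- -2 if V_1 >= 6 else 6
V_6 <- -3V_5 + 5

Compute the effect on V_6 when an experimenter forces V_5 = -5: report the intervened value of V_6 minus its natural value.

24

The intervention breaks the incoming arrows to V_5: V_5 <- -1 if V_4 >= 1 else 3 no longer applies, and V_5 = -5.
V_6 = -3V_5 + 5  [with V_5=-5]  = 20
Without intervention: V_4 = -2 if V_1 >= 6 else 6  [with V_1=6]  = -2; V_5 = -1 if V_4 >= 1 else 3  [with V_4=-2]  = 3; V_6 = -3V_5 + 5  [with V_5=3]  = -4.
Change = 20 − (-4) = 24.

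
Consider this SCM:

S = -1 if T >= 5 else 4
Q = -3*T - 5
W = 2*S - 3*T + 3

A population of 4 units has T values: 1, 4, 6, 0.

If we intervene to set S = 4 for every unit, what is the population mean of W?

The intervention sets S=4 in all 4 units regardless of T. Recomputing W per unit gives 8, -1, -7, 11; average 2.75.

2.75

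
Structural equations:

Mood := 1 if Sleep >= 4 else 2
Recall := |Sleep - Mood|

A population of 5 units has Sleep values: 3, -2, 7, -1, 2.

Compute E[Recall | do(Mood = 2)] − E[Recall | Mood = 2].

Every unit gets Mood=2 under the intervention. Recall values become 1, 4, 5, 3, 0; E[Recall|do(Mood=2)] = 2.6.
Conditioning on Mood=2 selects the 4 unit(s) with Sleep ∈ {3, -2, -1, 2}. Their Recall values: 1, 4, 3, 0. Mean = 2.
Difference = 2.6 − 2 = 0.6.

0.6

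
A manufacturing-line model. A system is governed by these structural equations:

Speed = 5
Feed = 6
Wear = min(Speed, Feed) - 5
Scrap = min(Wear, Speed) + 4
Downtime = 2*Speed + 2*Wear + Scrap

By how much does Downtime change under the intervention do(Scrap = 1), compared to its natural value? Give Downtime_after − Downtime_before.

-3

Intervening sets Scrap = 1 and removes its equation (Scrap = min(Wear, Speed) + 4).
Wear = min(Speed, Feed) - 5  [with Speed=5, Feed=6]  = 0
Downtime = 2*Speed + 2*Wear + Scrap  [with Speed=5, Wear=0, Scrap=1]  = 11
Without intervention: Wear = min(Speed, Feed) - 5  [with Speed=5, Feed=6]  = 0; Scrap = min(Wear, Speed) + 4  [with Wear=0, Speed=5]  = 4; Downtime = 2*Speed + 2*Wear + Scrap  [with Speed=5, Wear=0, Scrap=4]  = 14.
Change = 11 − 14 = -3.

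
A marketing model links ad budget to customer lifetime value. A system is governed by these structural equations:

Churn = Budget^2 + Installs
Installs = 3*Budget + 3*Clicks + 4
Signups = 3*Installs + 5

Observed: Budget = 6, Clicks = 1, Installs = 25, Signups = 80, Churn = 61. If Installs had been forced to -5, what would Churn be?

do(Installs=-5) replaces the equation Installs = 3*Budget + 3*Clicks + 4 with the constant Installs = -5.
Churn = Budget^2 + Installs  [with Budget=6, Installs=-5]  = 31

31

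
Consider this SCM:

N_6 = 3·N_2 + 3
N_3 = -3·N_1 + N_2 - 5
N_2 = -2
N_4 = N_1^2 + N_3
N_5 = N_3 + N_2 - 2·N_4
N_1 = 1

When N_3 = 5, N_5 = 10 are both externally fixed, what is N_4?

The joint intervention fixes N_3 = 5, N_5 = 10, removing each variable's own equation.
N_4 = N_1^2 + N_3  [with N_1=1, N_3=5]  = 6

6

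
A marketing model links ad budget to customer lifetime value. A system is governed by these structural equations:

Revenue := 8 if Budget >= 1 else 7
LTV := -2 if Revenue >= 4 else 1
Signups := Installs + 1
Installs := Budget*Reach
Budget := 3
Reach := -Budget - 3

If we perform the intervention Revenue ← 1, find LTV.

The intervention breaks the incoming arrows to Revenue: Revenue := 8 if Budget >= 1 else 7 no longer applies, and Revenue = 1.
LTV = -2 if Revenue >= 4 else 1  [with Revenue=1]  = 1

1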